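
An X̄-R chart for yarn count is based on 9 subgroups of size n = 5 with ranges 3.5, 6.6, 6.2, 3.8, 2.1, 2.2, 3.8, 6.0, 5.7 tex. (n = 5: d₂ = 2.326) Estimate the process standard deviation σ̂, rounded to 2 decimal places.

R̄ = (3.5 + 6.6 + 6.2 + 3.8 + 2.1 + 2.2 + 3.8 + 6.0 + 5.7) / 9 = 4.4333
σ̂ = R̄ / d₂ = 4.4333 / 2.326 = 1.9060

1.91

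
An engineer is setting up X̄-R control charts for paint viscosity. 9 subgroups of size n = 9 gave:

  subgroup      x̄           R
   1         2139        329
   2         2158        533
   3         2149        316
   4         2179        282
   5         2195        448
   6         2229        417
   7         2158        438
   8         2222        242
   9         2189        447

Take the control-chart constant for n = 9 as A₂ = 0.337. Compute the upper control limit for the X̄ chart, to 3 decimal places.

2309.036

X̄̄ = (2139 + 2158 + 2149 + 2179 + 2195 + 2229 + 2158 + 2222 + 2189) / 9 = 19618.0000 / 9 = 2179.7778
R̄ = (329 + 533 + 316 + 282 + 448 + 417 + 438 + 242 + 447) / 9 = 3452.0000 / 9 = 383.5556
UCL = X̄̄ + A₂·R̄ = 2179.7778 + 0.337 × 383.5556 = 2309.0360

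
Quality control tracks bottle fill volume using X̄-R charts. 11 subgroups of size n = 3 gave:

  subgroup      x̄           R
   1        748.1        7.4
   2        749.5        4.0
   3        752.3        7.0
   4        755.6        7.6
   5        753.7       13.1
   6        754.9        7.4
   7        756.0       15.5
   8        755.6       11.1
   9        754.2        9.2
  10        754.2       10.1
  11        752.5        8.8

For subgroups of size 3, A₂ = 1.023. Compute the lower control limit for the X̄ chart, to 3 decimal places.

X̄̄ = (748.1 + 749.5 + 752.3 + 755.6 + 753.7 + 754.9 + 756.0 + 755.6 + 754.2 + 754.2 + 752.5) / 11 = 8286.6000 / 11 = 753.3273
R̄ = (7.4 + 4.0 + 7.0 + 7.6 + 13.1 + 7.4 + 15.5 + 11.1 + 9.2 + 10.1 + 8.8) / 11 = 101.2000 / 11 = 9.2000
LCL = X̄̄ − A₂·R̄ = 753.3273 − 1.023 × 9.2000 = 743.9157

743.916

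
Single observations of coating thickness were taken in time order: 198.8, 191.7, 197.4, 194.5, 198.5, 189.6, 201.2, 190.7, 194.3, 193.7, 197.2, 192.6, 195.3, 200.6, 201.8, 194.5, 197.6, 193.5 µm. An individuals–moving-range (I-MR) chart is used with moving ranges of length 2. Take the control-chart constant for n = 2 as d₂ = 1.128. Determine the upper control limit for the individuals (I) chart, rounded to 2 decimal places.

X̄ = (198.8 + 191.7 + 197.4 + 194.5 + 198.5 + 189.6 + 201.2 + 190.7 + 194.3 + 193.7 + 197.2 + 192.6 + 195.3 + 200.6 + 201.8 + 194.5 + 197.6 + 193.5) / 18 = 195.7500
Moving ranges: 7.1, 5.7, 2.9, 4.0, 8.9, 11.6, 10.5, 3.6, 0.6, 3.5, 4.6, 2.7, 5.3, 1.2, 7.3, 3.1, 4.1; M̄R̄ = 86.7000 / 17 = 5.1000
UCL = X̄ + 3·M̄R̄/d₂ = 195.7500 + 3 × 5.1000 / 1.128 = 209.3138

209.31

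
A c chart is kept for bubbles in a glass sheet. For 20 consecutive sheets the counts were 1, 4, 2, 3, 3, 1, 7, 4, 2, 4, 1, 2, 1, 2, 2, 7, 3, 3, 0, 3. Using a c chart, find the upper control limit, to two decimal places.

c̄ = (1 + 4 + 2 + 3 + 3 + 1 + 7 + 4 + 2 + 4 + 1 + 2 + 1 + 2 + 2 + 7 + 3 + 3 + 0 + 3) / 20 = 55 / 20 = 2.7500
UCL = c̄ + 3√c̄ = 2.7500 + 3 × √2.7500 = 2.7500 + 3 × 1.6583 = 7.7249

7.72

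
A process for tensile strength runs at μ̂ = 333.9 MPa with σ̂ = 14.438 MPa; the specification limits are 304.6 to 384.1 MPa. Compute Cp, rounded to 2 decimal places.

0.92

Cp = (USL − LSL) / (6σ̂) = (384.1 − 304.6) / (6 × 14.438) = 79.5000 / 86.6280 = 0.9177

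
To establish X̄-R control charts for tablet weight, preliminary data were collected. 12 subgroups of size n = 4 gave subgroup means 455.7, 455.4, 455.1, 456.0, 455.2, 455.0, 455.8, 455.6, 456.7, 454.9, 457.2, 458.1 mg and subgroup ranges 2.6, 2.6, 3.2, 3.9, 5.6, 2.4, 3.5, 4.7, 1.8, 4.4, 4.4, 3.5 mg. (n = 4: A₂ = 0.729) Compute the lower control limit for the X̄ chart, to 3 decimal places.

X̄̄ = (455.7 + 455.4 + 455.1 + 456.0 + 455.2 + 455.0 + 455.8 + 455.6 + 456.7 + 454.9 + 457.2 + 458.1) / 12 = 5470.7000 / 12 = 455.8917
R̄ = (2.6 + 2.6 + 3.2 + 3.9 + 5.6 + 2.4 + 3.5 + 4.7 + 1.8 + 4.4 + 4.4 + 3.5) / 12 = 42.6000 / 12 = 3.5500
LCL = X̄̄ − A₂·R̄ = 455.8917 − 0.729 × 3.5500 = 453.3037

453.304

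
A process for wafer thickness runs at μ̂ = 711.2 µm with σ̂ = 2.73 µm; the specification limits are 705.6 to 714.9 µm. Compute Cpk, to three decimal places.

Cpu = (USL − μ̂) / (3σ̂) = (714.9 − 711.2) / (3 × 2.73) = 0.4518; Cpl = (μ̂ − LSL) / (3σ̂) = (711.2 − 705.6) / (3 × 2.73) = 0.6838; Cpk = min(Cpu, Cpl) = 0.4518

0.452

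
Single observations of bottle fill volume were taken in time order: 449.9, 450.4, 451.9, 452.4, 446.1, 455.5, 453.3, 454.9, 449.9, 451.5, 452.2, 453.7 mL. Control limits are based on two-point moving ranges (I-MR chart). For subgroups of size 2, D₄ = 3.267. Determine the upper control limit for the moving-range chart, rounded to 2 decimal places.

9.15

Moving ranges: 0.5, 1.5, 0.5, 6.3, 9.4, 2.2, 1.6, 5.0, 1.6, 0.7, 1.5; M̄R̄ = 30.8000 / 11 = 2.8000
UCL_MR = D₄·M̄R̄ = 3.267 × 2.8000 = 9.1476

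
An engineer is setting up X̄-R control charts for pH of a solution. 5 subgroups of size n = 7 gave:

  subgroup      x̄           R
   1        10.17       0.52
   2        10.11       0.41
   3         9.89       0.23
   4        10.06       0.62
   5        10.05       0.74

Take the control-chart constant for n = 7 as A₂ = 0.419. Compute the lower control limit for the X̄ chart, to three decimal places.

X̄̄ = (10.17 + 10.11 + 9.89 + 10.06 + 10.05) / 5 = 50.2800 / 5 = 10.0560
R̄ = (0.52 + 0.41 + 0.23 + 0.62 + 0.74) / 5 = 2.5200 / 5 = 0.5040
LCL = X̄̄ − A₂·R̄ = 10.0560 − 0.419 × 0.5040 = 9.8448

9.845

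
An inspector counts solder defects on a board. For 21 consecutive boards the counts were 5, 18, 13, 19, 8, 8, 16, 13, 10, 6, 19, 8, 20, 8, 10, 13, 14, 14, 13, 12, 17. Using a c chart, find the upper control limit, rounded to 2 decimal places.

c̄ = (5 + 18 + 13 + 19 + 8 + 8 + 16 + 13 + 10 + 6 + 19 + 8 + 20 + 8 + 10 + 13 + 14 + 14 + 13 + 12 + 17) / 21 = 264 / 21 = 12.5714
UCL = c̄ + 3√c̄ = 12.5714 + 3 × √12.5714 = 12.5714 + 3 × 3.5456 = 23.2083

23.21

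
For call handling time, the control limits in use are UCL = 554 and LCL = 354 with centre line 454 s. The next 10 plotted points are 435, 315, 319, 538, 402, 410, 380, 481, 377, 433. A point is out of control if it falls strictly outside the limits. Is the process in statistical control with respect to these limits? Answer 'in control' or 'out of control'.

Compare each point to [354, 554]: sample 2 = 315 < LCL; sample 3 = 319 < LCL.

out of control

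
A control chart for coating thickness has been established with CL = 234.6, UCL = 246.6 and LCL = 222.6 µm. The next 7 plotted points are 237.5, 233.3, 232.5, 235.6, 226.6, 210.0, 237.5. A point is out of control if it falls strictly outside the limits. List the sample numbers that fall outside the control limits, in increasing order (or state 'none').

6

Compare each point to [222.6, 246.6]: sample 6 = 210.0 < LCL.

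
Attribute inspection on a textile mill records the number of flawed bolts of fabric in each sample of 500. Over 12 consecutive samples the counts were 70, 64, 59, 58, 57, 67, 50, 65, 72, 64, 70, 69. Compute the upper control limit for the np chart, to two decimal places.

86.12

p̄ = Σdᵢ / (k·n) = 765 / (12 × 500) = 0.12750
UCL = np̄ + 3·√(np̄(1−p̄)) = 63.7500 + 3 × √(63.7500×0.87250) = 63.7500 + 3 × 7.4580 = 86.1240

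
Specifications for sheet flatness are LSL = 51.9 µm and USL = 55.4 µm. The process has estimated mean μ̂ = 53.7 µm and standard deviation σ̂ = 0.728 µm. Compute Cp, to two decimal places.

Cp = (USL − LSL) / (6σ̂) = (55.4 − 51.9) / (6 × 0.728) = 3.5000 / 4.3680 = 0.8013

0.80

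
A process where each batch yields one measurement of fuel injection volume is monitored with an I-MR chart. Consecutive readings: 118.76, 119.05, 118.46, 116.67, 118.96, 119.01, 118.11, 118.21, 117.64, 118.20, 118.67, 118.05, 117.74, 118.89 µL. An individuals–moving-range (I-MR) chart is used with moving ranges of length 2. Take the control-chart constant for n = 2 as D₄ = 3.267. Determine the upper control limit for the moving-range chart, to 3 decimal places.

2.435

Moving ranges: 0.29, 0.59, 1.79, 2.29, 0.05, 0.90, 0.10, 0.57, 0.56, 0.47, 0.62, 0.31, 1.15; M̄R̄ = 9.6900 / 13 = 0.7454
UCL_MR = D₄·M̄R̄ = 3.267 × 0.7454 = 2.4352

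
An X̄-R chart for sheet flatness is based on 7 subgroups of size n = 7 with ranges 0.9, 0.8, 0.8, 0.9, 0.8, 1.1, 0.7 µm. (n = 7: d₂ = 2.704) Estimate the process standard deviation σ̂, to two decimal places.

0.32

R̄ = (0.9 + 0.8 + 0.8 + 0.9 + 0.8 + 1.1 + 0.7) / 7 = 0.8571
σ̂ = R̄ / d₂ = 0.8571 / 2.704 = 0.3170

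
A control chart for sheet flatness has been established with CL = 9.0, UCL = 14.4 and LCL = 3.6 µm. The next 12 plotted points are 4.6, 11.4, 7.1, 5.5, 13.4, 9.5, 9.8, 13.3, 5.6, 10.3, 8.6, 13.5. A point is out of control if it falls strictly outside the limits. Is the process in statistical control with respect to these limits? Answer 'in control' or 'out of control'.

in control

All 12 points lie within [3.6, 14.4].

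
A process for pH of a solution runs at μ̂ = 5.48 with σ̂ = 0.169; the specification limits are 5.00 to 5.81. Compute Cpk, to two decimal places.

Cpu = (USL − μ̂) / (3σ̂) = (5.81 − 5.48) / (3 × 0.169) = 0.6509; Cpl = (μ̂ − LSL) / (3σ̂) = (5.48 − 5.00) / (3 × 0.169) = 0.9467; Cpk = min(Cpu, Cpl) = 0.6509

0.65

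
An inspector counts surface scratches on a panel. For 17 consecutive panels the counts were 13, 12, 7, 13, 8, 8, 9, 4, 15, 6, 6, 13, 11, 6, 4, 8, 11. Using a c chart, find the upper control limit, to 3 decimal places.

18.088

c̄ = (13 + 12 + 7 + 13 + 8 + 8 + 9 + 4 + 15 + 6 + 6 + 13 + 11 + 6 + 4 + 8 + 11) / 17 = 154 / 17 = 9.0588
UCL = c̄ + 3√c̄ = 9.0588 + 3 × √9.0588 = 9.0588 + 3 × 3.0098 = 18.0882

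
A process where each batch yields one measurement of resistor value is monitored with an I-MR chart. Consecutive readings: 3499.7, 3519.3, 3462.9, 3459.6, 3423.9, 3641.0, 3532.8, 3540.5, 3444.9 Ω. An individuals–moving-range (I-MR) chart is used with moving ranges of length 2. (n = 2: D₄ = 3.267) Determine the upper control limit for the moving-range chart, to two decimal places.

Moving ranges: 19.6, 56.4, 3.3, 35.7, 217.1, 108.2, 7.7, 95.6; M̄R̄ = 543.6000 / 8 = 67.9500
UCL_MR = D₄·M̄R̄ = 3.267 × 67.9500 = 221.9926

221.99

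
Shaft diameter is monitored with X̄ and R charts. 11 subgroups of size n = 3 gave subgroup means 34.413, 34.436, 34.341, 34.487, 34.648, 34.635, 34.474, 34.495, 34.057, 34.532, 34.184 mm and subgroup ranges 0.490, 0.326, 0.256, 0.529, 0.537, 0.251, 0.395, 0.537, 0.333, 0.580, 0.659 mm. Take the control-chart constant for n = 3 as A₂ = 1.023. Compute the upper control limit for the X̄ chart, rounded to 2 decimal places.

X̄̄ = (34.413 + 34.436 + 34.341 + 34.487 + 34.648 + 34.635 + 34.474 + 34.495 + 34.057 + 34.532 + 34.184) / 11 = 378.7020 / 11 = 34.4275
R̄ = (0.490 + 0.326 + 0.256 + 0.529 + 0.537 + 0.251 + 0.395 + 0.537 + 0.333 + 0.580 + 0.659) / 11 = 4.8930 / 11 = 0.4448
UCL = X̄̄ + A₂·R̄ = 34.4275 + 1.023 × 0.4448 = 34.8825

34.88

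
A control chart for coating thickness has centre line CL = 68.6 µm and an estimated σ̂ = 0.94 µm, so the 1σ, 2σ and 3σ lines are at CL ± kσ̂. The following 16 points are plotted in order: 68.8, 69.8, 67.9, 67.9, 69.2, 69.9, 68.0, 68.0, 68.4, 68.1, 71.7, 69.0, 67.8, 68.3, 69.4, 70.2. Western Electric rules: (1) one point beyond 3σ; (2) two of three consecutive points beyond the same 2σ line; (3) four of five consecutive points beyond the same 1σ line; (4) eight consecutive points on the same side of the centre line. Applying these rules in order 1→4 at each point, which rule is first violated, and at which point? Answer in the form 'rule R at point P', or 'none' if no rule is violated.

rule 1 at point 11

Zone of each point (C = within 1σ̂, B = 1σ̂–2σ̂, A = 2σ̂–3σ̂, * = beyond 3σ̂; sign = side of CL): 1:+C, 2:+B, 3:-C, 4:-C, 5:+C, 6:+B, 7:-C, 8:-C, 9:-C, 10:-C, 11:+*, 12:+C, 13:-C, 14:-C, 15:+C, 16:+B
Rule 1 (one point beyond the 3σ limits) is satisfied at point 11.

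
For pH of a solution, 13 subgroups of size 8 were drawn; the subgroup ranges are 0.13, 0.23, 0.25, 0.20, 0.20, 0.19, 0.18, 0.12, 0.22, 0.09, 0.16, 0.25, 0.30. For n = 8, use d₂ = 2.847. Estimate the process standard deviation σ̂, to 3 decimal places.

R̄ = (0.13 + 0.23 + 0.25 + 0.20 + 0.20 + 0.19 + 0.18 + 0.12 + 0.22 + 0.09 + 0.16 + 0.25 + 0.30) / 13 = 0.1938
σ̂ = R̄ / d₂ = 0.1938 / 2.847 = 0.0681

0.068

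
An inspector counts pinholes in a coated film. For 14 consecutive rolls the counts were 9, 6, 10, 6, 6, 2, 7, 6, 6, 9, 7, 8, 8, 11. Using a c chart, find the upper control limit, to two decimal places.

c̄ = (9 + 6 + 10 + 6 + 6 + 2 + 7 + 6 + 6 + 9 + 7 + 8 + 8 + 11) / 14 = 101 / 14 = 7.2143
UCL = c̄ + 3√c̄ = 7.2143 + 3 × √7.2143 = 7.2143 + 3 × 2.6859 = 15.2721

15.27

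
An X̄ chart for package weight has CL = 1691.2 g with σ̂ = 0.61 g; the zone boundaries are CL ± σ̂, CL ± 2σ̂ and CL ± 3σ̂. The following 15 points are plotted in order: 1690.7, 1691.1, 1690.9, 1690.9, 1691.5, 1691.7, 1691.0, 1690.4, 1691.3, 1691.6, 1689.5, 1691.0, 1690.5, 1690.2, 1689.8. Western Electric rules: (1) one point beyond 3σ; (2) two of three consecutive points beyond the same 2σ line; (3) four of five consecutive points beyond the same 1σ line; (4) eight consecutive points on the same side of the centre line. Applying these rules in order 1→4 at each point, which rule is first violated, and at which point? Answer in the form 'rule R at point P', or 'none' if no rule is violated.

Zone of each point (C = within 1σ̂, B = 1σ̂–2σ̂, A = 2σ̂–3σ̂, * = beyond 3σ̂; sign = side of CL): 1:-C, 2:-C, 3:-C, 4:-C, 5:+C, 6:+C, 7:-C, 8:-B, 9:+C, 10:+C, 11:-A, 12:-C, 13:-B, 14:-B, 15:-A
Rule 3 (four of five consecutive points beyond the same 1σ limit) is satisfied at point 15.

rule 3 at point 15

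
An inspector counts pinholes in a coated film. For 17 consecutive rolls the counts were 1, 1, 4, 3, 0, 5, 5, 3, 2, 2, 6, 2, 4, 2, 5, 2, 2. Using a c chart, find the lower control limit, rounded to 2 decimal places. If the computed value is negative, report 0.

0.00

c̄ = (1 + 1 + 4 + 3 + 0 + 5 + 5 + 3 + 2 + 2 + 6 + 2 + 4 + 2 + 5 + 2 + 2) / 17 = 49 / 17 = 2.8824
LCL = c̄ − 3√c̄ = 2.8824 − 3 × 1.6977 = -2.2109 → 0 (cannot be negative)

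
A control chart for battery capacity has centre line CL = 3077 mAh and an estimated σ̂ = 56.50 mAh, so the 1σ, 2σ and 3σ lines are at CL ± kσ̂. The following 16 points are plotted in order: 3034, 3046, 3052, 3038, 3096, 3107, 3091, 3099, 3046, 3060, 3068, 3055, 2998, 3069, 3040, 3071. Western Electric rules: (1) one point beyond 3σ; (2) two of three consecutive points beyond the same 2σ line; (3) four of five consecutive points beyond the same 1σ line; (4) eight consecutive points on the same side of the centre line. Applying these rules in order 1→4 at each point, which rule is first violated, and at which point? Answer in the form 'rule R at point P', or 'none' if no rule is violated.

Zone of each point (C = within 1σ̂, B = 1σ̂–2σ̂, A = 2σ̂–3σ̂, * = beyond 3σ̂; sign = side of CL): 1:-C, 2:-C, 3:-C, 4:-C, 5:+C, 6:+C, 7:+C, 8:+C, 9:-C, 10:-C, 11:-C, 12:-C, 13:-B, 14:-C, 15:-C, 16:-C
Rule 4 (eight consecutive points on the same side of the centre line) is satisfied at point 16.

rule 4 at point 16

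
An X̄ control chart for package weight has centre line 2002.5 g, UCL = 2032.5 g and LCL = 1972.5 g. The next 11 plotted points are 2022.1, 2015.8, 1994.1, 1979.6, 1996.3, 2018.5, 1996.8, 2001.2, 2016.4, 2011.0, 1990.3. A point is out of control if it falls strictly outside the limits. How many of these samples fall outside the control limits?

All 11 points lie within [1972.5, 2032.5].

0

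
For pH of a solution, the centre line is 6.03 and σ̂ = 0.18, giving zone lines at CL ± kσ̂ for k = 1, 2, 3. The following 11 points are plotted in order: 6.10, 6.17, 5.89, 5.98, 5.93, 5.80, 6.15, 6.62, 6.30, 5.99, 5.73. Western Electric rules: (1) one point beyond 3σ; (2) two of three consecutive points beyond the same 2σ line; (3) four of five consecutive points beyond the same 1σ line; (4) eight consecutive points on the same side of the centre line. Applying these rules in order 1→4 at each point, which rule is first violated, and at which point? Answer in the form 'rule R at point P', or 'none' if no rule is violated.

rule 1 at point 8

Zone of each point (C = within 1σ̂, B = 1σ̂–2σ̂, A = 2σ̂–3σ̂, * = beyond 3σ̂; sign = side of CL): 1:+C, 2:+C, 3:-C, 4:-C, 5:-C, 6:-B, 7:+C, 8:+*, 9:+B, 10:-C, 11:-B
Rule 1 (one point beyond the 3σ limits) is satisfied at point 8.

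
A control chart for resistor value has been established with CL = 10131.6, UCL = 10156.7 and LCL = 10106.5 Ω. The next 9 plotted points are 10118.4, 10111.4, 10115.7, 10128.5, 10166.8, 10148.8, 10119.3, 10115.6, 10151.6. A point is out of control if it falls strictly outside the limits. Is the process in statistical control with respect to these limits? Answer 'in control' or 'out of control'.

Compare each point to [10106.5, 10156.7]: sample 5 = 10166.8 > UCL.

out of control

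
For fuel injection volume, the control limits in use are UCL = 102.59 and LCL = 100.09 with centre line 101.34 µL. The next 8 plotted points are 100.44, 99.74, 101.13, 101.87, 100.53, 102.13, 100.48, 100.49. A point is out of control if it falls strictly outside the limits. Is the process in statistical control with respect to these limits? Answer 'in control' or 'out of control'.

out of control

Compare each point to [100.09, 102.59]: sample 2 = 99.74 < LCL.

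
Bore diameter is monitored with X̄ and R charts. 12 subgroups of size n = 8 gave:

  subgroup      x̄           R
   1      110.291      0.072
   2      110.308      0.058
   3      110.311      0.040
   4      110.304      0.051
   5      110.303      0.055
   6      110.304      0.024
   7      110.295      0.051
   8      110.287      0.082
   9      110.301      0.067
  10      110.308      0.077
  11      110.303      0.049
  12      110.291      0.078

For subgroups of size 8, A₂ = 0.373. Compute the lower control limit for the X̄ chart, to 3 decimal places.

110.279

X̄̄ = (110.291 + 110.308 + 110.311 + 110.304 + 110.303 + 110.304 + 110.295 + 110.287 + 110.301 + 110.308 + 110.303 + 110.291) / 12 = 1323.6060 / 12 = 110.3005
R̄ = (0.072 + 0.058 + 0.040 + 0.051 + 0.055 + 0.024 + 0.051 + 0.082 + 0.067 + 0.077 + 0.049 + 0.078) / 12 = 0.7040 / 12 = 0.0587
LCL = X̄̄ − A₂·R̄ = 110.3005 − 0.373 × 0.0587 = 110.2786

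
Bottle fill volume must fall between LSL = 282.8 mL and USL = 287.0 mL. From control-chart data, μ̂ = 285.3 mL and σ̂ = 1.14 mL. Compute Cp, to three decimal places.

Cp = (USL − LSL) / (6σ̂) = (287.0 − 282.8) / (6 × 1.14) = 4.2000 / 6.8400 = 0.6140

0.614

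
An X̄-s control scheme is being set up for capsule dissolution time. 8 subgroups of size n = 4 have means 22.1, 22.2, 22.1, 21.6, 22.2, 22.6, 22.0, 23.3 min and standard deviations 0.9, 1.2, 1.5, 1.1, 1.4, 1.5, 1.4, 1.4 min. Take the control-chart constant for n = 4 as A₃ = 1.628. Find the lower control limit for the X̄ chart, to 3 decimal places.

X̄̄ = (22.1 + 22.2 + 22.1 + 21.6 + 22.2 + 22.6 + 22.0 + 23.3) / 8 = 22.2625
s̄ = (0.9 + 1.2 + 1.5 + 1.1 + 1.4 + 1.5 + 1.4 + 1.4) / 8 = 1.3000
LCL = X̄̄ − A₃·s̄ = 22.2625 − 1.628 × 1.3000 = 20.1461

20.146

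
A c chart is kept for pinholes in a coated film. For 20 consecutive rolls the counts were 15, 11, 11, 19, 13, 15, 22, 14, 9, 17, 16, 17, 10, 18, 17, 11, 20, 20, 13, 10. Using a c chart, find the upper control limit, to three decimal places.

c̄ = (15 + 11 + 11 + 19 + 13 + 15 + 22 + 14 + 9 + 17 + 16 + 17 + 10 + 18 + 17 + 11 + 20 + 20 + 13 + 10) / 20 = 298 / 20 = 14.9000
UCL = c̄ + 3√c̄ = 14.9000 + 3 × √14.9000 = 14.9000 + 3 × 3.8601 = 26.4802

26.480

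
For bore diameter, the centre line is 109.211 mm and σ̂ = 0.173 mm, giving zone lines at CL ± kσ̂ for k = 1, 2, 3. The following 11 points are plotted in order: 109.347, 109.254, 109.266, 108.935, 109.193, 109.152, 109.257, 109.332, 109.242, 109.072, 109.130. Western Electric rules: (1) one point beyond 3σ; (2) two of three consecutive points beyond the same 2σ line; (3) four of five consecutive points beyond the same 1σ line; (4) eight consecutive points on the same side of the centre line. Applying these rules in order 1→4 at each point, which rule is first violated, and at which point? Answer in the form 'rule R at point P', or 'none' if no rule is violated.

none

Zone of each point (C = within 1σ̂, B = 1σ̂–2σ̂, A = 2σ̂–3σ̂, * = beyond 3σ̂; sign = side of CL): 1:+C, 2:+C, 3:+C, 4:-B, 5:-C, 6:-C, 7:+C, 8:+C, 9:+C, 10:-C, 11:-C
No rule fires across all 11 points.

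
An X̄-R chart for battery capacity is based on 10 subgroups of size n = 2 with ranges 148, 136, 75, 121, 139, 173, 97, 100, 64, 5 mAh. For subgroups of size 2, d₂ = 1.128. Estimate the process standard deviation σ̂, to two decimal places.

R̄ = (148 + 136 + 75 + 121 + 139 + 173 + 97 + 100 + 64 + 5) / 10 = 105.8000
σ̂ = R̄ / d₂ = 105.8000 / 1.128 = 93.7943

93.79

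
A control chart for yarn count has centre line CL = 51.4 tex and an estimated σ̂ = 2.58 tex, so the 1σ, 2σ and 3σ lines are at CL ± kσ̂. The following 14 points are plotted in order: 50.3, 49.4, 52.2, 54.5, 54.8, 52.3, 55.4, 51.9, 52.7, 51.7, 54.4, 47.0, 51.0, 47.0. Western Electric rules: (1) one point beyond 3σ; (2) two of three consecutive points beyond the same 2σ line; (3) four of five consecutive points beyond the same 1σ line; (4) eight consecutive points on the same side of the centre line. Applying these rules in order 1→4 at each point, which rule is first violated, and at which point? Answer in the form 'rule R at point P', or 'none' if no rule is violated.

rule 4 at point 10

Zone of each point (C = within 1σ̂, B = 1σ̂–2σ̂, A = 2σ̂–3σ̂, * = beyond 3σ̂; sign = side of CL): 1:-C, 2:-C, 3:+C, 4:+B, 5:+B, 6:+C, 7:+B, 8:+C, 9:+C, 10:+C, 11:+B, 12:-B, 13:-C, 14:-B
Rule 4 (eight consecutive points on the same side of the centre line) is satisfied at point 10.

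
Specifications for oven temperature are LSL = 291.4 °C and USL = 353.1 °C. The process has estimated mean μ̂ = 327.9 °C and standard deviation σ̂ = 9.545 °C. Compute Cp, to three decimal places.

1.077

Cp = (USL − LSL) / (6σ̂) = (353.1 − 291.4) / (6 × 9.545) = 61.7000 / 57.2700 = 1.0774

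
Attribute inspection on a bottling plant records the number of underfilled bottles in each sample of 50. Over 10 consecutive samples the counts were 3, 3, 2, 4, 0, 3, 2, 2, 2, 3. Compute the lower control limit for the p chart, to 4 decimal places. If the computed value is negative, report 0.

p̄ = Σdᵢ / (k·n) = 24 / (10 × 50) = 0.04800
LCL = p̄ − 3·√(p̄(1−p̄)/n) = 0.04800 − 3 × 0.03023 = -0.04269 → 0 (negative, so LCL = 0)

0.0000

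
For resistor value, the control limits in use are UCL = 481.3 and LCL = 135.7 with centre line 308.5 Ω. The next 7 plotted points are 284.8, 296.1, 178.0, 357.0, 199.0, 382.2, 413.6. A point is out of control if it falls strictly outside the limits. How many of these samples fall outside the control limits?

0

All 7 points lie within [135.7, 481.3].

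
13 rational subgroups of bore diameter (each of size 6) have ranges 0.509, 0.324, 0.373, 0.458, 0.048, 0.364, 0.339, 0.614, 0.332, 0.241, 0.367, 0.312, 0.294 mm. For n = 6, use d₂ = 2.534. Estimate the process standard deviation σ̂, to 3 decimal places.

R̄ = (0.509 + 0.324 + 0.373 + 0.458 + 0.048 + 0.364 + 0.339 + 0.614 + 0.332 + 0.241 + 0.367 + 0.312 + 0.294) / 13 = 0.3519
σ̂ = R̄ / d₂ = 0.3519 / 2.534 = 0.1389

0.139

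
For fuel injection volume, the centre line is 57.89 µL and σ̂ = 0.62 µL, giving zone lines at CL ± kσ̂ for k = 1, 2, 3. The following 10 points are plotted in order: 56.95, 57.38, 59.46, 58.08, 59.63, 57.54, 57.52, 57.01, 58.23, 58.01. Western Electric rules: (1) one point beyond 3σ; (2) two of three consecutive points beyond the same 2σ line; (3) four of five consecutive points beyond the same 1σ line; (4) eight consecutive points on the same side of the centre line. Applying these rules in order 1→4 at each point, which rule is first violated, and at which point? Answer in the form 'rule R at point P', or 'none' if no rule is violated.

rule 2 at point 5

Zone of each point (C = within 1σ̂, B = 1σ̂–2σ̂, A = 2σ̂–3σ̂, * = beyond 3σ̂; sign = side of CL): 1:-B, 2:-C, 3:+A, 4:+C, 5:+A, 6:-C, 7:-C, 8:-B, 9:+C, 10:+C
Rule 2 (two of three consecutive points beyond the same 2σ limit) is satisfied at point 5.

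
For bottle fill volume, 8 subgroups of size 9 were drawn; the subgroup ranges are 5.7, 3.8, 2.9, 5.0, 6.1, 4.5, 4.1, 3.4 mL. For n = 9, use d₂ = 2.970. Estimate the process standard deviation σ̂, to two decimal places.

1.49

R̄ = (5.7 + 3.8 + 2.9 + 5.0 + 6.1 + 4.5 + 4.1 + 3.4) / 8 = 4.4375
σ̂ = R̄ / d₂ = 4.4375 / 2.970 = 1.4941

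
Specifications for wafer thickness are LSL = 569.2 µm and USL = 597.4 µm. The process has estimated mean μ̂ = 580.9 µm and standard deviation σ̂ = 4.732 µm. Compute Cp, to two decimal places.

0.99

Cp = (USL − LSL) / (6σ̂) = (597.4 − 569.2) / (6 × 4.732) = 28.2000 / 28.3920 = 0.9932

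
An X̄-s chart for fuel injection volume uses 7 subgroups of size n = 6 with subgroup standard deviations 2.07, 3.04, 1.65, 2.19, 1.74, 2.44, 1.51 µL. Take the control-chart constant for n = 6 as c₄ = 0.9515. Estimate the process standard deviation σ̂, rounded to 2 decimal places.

s̄ = (2.07 + 3.04 + 1.65 + 2.19 + 1.74 + 2.44 + 1.51) / 7 = 2.0914
σ̂ = s̄ / c₄ = 2.0914 / 0.9515 = 2.1980

2.20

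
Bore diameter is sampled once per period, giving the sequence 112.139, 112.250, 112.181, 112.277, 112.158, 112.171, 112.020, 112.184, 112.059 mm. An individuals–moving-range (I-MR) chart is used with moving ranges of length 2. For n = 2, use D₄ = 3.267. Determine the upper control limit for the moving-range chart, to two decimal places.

Moving ranges: 0.111, 0.069, 0.096, 0.119, 0.013, 0.151, 0.164, 0.125; M̄R̄ = 0.8480 / 8 = 0.1060
UCL_MR = D₄·M̄R̄ = 3.267 × 0.1060 = 0.3463

0.35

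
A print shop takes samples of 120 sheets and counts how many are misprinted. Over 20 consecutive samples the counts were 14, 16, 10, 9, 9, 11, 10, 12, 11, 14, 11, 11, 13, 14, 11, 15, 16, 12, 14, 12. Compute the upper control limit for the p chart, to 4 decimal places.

p̄ = Σdᵢ / (k·n) = 245 / (20 × 120) = 0.10208
UCL = p̄ + 3·√(p̄(1−p̄)/n) = 0.10208 + 3 × √(0.10208×0.89792/120) = 0.10208 + 3 × 0.02764 = 0.18500

0.1850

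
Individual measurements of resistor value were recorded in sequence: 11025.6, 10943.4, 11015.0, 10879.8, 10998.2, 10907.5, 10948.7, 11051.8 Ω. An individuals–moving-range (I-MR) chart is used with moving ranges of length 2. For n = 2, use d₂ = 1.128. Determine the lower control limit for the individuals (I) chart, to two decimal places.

X̄ = (11025.6 + 10943.4 + 11015.0 + 10879.8 + 10998.2 + 10907.5 + 10948.7 + 11051.8) / 8 = 10971.2500
Moving ranges: 82.2, 71.6, 135.2, 118.4, 90.7, 41.2, 103.1; M̄R̄ = 642.4000 / 7 = 91.7714
LCL = X̄ − 3·M̄R̄/d₂ = 10971.2500 − 3 × 91.7714 / 1.128 = 10727.1771

10727.18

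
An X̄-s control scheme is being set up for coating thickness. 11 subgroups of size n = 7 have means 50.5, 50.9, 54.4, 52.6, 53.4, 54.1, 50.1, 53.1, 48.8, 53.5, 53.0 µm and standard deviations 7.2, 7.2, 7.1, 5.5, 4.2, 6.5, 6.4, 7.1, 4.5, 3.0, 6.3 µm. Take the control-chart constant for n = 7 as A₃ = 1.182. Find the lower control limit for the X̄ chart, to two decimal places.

45.23

X̄̄ = (50.5 + 50.9 + 54.4 + 52.6 + 53.4 + 54.1 + 50.1 + 53.1 + 48.8 + 53.5 + 53.0) / 11 = 52.2182
s̄ = (7.2 + 7.2 + 7.1 + 5.5 + 4.2 + 6.5 + 6.4 + 7.1 + 4.5 + 3.0 + 6.3) / 11 = 5.9091
LCL = X̄̄ − A₃·s̄ = 52.2182 − 1.182 × 5.9091 = 45.2336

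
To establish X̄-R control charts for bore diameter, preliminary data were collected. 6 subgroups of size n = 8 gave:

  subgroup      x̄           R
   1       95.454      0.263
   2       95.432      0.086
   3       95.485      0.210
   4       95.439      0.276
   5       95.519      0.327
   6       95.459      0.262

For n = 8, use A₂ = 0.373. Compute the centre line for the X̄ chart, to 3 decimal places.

X̄̄ = (95.454 + 95.432 + 95.485 + 95.439 + 95.519 + 95.459) / 6 = 572.7880 / 6 = 95.4647
CL = X̄̄ = 95.4647

95.465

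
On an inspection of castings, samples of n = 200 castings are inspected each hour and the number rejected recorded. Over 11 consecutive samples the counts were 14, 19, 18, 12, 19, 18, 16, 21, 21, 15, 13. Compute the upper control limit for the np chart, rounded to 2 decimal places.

p̄ = Σdᵢ / (k·n) = 186 / (11 × 200) = 0.08455
UCL = np̄ + 3·√(np̄(1−p̄)) = 16.9091 + 3 × √(16.9091×0.91545) = 16.9091 + 3 × 3.9344 = 28.7123

28.71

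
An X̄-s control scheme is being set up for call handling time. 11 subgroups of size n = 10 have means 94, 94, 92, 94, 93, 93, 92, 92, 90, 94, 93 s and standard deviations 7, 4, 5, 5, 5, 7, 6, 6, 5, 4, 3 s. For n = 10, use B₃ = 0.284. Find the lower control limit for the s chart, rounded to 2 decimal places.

1.47

s̄ = (7 + 4 + 5 + 5 + 5 + 7 + 6 + 6 + 5 + 4 + 3) / 11 = 5.1818
LCL_s = B₃·s̄ = 0.284 × 5.1818 = 1.4716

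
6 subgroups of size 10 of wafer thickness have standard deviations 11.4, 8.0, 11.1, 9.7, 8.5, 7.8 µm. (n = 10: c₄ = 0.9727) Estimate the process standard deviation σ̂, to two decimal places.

9.68

s̄ = (11.4 + 8.0 + 11.1 + 9.7 + 8.5 + 7.8) / 6 = 9.4167
σ̂ = s̄ / c₄ = 9.4167 / 0.9727 = 9.6810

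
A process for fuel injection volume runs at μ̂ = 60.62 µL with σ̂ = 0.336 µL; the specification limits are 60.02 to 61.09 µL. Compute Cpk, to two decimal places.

Cpu = (USL − μ̂) / (3σ̂) = (61.09 − 60.62) / (3 × 0.336) = 0.4663; Cpl = (μ̂ − LSL) / (3σ̂) = (60.62 − 60.02) / (3 × 0.336) = 0.5952; Cpk = min(Cpu, Cpl) = 0.4663

0.47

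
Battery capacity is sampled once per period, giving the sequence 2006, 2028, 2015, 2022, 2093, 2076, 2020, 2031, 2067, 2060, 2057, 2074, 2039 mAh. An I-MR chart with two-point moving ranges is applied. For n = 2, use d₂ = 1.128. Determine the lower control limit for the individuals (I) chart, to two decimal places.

1979.85

X̄ = (2006 + 2028 + 2015 + 2022 + 2093 + 2076 + 2020 + 2031 + 2067 + 2060 + 2057 + 2074 + 2039) / 13 = 2045.2308
Moving ranges: 22, 13, 7, 71, 17, 56, 11, 36, 7, 3, 17, 35; M̄R̄ = 295.0000 / 12 = 24.5833
LCL = X̄ − 3·M̄R̄/d₂ = 2045.2308 − 3 × 24.5833 / 1.128 = 1979.8496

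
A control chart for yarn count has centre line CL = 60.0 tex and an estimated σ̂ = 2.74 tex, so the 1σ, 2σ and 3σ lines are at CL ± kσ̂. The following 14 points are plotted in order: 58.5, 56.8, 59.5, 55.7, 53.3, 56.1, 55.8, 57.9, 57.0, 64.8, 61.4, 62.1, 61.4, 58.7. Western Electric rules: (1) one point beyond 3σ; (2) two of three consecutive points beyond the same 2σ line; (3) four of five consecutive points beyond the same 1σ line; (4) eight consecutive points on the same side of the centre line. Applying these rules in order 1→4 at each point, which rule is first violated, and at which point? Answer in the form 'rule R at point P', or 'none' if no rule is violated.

rule 3 at point 6

Zone of each point (C = within 1σ̂, B = 1σ̂–2σ̂, A = 2σ̂–3σ̂, * = beyond 3σ̂; sign = side of CL): 1:-C, 2:-B, 3:-C, 4:-B, 5:-A, 6:-B, 7:-B, 8:-C, 9:-B, 10:+B, 11:+C, 12:+C, 13:+C, 14:-C
Rule 3 (four of five consecutive points beyond the same 1σ limit) is satisfied at point 6.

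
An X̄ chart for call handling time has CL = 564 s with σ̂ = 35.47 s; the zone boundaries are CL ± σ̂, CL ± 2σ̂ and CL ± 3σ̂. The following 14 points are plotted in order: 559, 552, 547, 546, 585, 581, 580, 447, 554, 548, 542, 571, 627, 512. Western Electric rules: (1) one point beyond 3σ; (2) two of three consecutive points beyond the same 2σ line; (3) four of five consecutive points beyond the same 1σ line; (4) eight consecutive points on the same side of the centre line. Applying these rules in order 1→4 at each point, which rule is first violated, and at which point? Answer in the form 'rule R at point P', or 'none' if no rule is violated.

Zone of each point (C = within 1σ̂, B = 1σ̂–2σ̂, A = 2σ̂–3σ̂, * = beyond 3σ̂; sign = side of CL): 1:-C, 2:-C, 3:-C, 4:-C, 5:+C, 6:+C, 7:+C, 8:-*, 9:-C, 10:-C, 11:-C, 12:+C, 13:+B, 14:-B
Rule 1 (one point beyond the 3σ limits) is satisfied at point 8.

rule 1 at point 8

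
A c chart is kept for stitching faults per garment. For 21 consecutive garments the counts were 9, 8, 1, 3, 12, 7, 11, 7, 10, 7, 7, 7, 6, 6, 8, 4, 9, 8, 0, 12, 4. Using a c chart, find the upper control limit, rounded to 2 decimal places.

14.86

c̄ = (9 + 8 + 1 + 3 + 12 + 7 + 11 + 7 + 10 + 7 + 7 + 7 + 6 + 6 + 8 + 4 + 9 + 8 + 0 + 12 + 4) / 21 = 146 / 21 = 6.9524
UCL = c̄ + 3√c̄ = 6.9524 + 3 × √6.9524 = 6.9524 + 3 × 2.6367 = 14.8626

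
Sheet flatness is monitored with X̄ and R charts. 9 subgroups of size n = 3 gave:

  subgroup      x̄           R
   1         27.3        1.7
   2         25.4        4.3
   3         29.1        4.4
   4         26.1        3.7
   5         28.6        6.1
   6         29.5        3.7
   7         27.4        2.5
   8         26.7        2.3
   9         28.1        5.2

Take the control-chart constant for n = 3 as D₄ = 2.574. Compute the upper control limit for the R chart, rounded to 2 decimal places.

9.70

R̄ = (1.7 + 4.3 + 4.4 + 3.7 + 6.1 + 3.7 + 2.5 + 2.3 + 5.2) / 9 = 33.9000 / 9 = 3.7667
UCL_R = D₄·R̄ = 2.574 × 3.7667 = 9.6954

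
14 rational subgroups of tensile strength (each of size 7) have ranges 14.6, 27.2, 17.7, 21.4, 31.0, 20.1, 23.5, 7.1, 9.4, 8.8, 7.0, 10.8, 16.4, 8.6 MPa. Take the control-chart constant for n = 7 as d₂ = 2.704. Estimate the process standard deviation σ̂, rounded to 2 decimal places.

5.91

R̄ = (14.6 + 27.2 + 17.7 + 21.4 + 31.0 + 20.1 + 23.5 + 7.1 + 9.4 + 8.8 + 7.0 + 10.8 + 16.4 + 8.6) / 14 = 15.9714
σ̂ = R̄ / d₂ = 15.9714 / 2.704 = 5.9066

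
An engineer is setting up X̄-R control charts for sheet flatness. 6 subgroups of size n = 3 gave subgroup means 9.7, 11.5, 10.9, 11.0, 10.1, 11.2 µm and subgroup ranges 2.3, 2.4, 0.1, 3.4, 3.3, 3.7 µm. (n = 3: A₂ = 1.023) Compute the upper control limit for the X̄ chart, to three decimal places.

X̄̄ = (9.7 + 11.5 + 10.9 + 11.0 + 10.1 + 11.2) / 6 = 64.4000 / 6 = 10.7333
R̄ = (2.3 + 2.4 + 0.1 + 3.4 + 3.3 + 3.7) / 6 = 15.2000 / 6 = 2.5333
UCL = X̄̄ + A₂·R̄ = 10.7333 + 1.023 × 2.5333 = 13.3249

13.325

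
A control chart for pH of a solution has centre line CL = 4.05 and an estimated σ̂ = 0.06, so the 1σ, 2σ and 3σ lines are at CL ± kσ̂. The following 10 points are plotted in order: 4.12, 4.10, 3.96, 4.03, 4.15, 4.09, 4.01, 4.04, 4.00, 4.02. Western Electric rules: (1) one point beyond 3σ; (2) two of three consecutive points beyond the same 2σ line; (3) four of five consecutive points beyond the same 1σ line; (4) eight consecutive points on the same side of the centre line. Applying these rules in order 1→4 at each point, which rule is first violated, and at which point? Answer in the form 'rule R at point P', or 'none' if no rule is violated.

none

Zone of each point (C = within 1σ̂, B = 1σ̂–2σ̂, A = 2σ̂–3σ̂, * = beyond 3σ̂; sign = side of CL): 1:+B, 2:+C, 3:-B, 4:-C, 5:+B, 6:+C, 7:-C, 8:-C, 9:-C, 10:-C
No rule fires across all 10 points.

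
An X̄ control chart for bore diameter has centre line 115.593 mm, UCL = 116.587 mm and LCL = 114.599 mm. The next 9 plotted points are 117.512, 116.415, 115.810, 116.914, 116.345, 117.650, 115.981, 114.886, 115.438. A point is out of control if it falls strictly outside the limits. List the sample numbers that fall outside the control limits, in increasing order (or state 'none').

1, 4, 6

Compare each point to [114.599, 116.587]: sample 1 = 117.512 > UCL; sample 4 = 116.914 > UCL; sample 6 = 117.650 > UCL.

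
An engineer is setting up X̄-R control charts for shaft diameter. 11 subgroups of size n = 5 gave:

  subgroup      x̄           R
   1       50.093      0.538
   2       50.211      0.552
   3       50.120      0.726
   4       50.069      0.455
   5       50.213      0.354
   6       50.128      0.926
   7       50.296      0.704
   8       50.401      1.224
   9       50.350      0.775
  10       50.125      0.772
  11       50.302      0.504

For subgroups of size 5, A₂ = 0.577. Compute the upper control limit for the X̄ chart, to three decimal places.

50.605

X̄̄ = (50.093 + 50.211 + 50.120 + 50.069 + 50.213 + 50.128 + 50.296 + 50.401 + 50.350 + 50.125 + 50.302) / 11 = 552.3080 / 11 = 50.2098
R̄ = (0.538 + 0.552 + 0.726 + 0.455 + 0.354 + 0.926 + 0.704 + 1.224 + 0.775 + 0.772 + 0.504) / 11 = 7.5300 / 11 = 0.6845
UCL = X̄̄ + A₂·R̄ = 50.2098 + 0.577 × 0.6845 = 50.6048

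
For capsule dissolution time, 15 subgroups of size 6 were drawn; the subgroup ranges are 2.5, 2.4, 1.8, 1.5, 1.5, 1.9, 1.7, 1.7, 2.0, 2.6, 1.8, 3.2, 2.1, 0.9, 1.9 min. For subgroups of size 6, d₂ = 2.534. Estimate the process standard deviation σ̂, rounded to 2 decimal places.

R̄ = (2.5 + 2.4 + 1.8 + 1.5 + 1.5 + 1.9 + 1.7 + 1.7 + 2.0 + 2.6 + 1.8 + 3.2 + 2.1 + 0.9 + 1.9) / 15 = 1.9667
σ̂ = R̄ / d₂ = 1.9667 / 2.534 = 0.7761

0.78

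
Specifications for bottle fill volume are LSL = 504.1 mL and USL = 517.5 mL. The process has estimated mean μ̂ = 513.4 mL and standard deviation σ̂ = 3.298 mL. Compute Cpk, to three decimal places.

Cpu = (USL − μ̂) / (3σ̂) = (517.5 − 513.4) / (3 × 3.298) = 0.4144; Cpl = (μ̂ − LSL) / (3σ̂) = (513.4 − 504.1) / (3 × 3.298) = 0.9400; Cpk = min(Cpu, Cpl) = 0.4144

0.414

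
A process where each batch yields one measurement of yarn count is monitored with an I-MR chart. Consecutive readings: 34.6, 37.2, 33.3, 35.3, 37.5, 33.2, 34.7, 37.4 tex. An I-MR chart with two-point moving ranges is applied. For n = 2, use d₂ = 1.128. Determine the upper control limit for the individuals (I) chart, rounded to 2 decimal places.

X̄ = (34.6 + 37.2 + 33.3 + 35.3 + 37.5 + 33.2 + 34.7 + 37.4) / 8 = 35.4000
Moving ranges: 2.6, 3.9, 2.0, 2.2, 4.3, 1.5, 2.7; M̄R̄ = 19.2000 / 7 = 2.7429
UCL = X̄ + 3·M̄R̄/d₂ = 35.4000 + 3 × 2.7429 / 1.128 = 42.6948

42.69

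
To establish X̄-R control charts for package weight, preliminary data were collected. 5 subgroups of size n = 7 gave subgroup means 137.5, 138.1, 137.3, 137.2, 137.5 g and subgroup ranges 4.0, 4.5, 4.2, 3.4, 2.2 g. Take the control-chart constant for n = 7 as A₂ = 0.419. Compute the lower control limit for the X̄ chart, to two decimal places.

135.99

X̄̄ = (137.5 + 138.1 + 137.3 + 137.2 + 137.5) / 5 = 687.6000 / 5 = 137.5200
R̄ = (4.0 + 4.5 + 4.2 + 3.4 + 2.2) / 5 = 18.3000 / 5 = 3.6600
LCL = X̄̄ − A₂·R̄ = 137.5200 − 0.419 × 3.6600 = 135.9865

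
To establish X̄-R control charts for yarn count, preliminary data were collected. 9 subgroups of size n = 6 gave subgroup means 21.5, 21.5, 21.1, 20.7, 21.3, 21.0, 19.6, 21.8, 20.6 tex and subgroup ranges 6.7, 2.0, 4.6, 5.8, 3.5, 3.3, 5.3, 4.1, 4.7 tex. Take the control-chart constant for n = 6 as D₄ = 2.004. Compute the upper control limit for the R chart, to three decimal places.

8.907

R̄ = (6.7 + 2.0 + 4.6 + 5.8 + 3.5 + 3.3 + 5.3 + 4.1 + 4.7) / 9 = 40.0000 / 9 = 4.4444
UCL_R = D₄·R̄ = 2.004 × 4.4444 = 8.9067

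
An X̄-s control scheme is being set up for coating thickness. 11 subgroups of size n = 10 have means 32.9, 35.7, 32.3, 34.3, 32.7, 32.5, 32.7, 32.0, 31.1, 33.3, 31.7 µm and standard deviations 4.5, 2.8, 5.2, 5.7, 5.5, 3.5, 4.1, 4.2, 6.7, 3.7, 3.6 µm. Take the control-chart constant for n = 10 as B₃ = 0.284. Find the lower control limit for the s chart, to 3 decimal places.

s̄ = (4.5 + 2.8 + 5.2 + 5.7 + 5.5 + 3.5 + 4.1 + 4.2 + 6.7 + 3.7 + 3.6) / 11 = 4.5000
LCL_s = B₃·s̄ = 0.284 × 4.5000 = 1.2780

1.278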